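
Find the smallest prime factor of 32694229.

79

32694229 is odd.
Digit sum 37, not divisible by 3.
Ends in 9: not divisible by 5.
7: 32694229 = 7·4670604 + 1
11: 32694229 = 11·2972202 + 7
13: 32694229 = 13·2514940 + 9
17: 32694229 = 17·1923189 + 16
19: 32694229 = 19·1720748 + 17
23: 32694229 = 23·1421488 + 5
29: 32694229 = 29·1127387 + 6
31: 32694229 = 31·1054652 + 17
37: 32694229 = 37·883627 + 30
41: 32694229 = 41·797420 + 9
43: 32694229 = 43·760330 + 39
47: 32694229 = 47·695621 + 42
53: 32694229 = 53·616872 + 13
59: 32694229 = 59·554139 + 28
61: 32694229 = 61·535970 + 59
67: 32694229 = 67·487973 + 38
71: 32694229 = 71·460482 + 7
73: 32694229 = 73·447866 + 11
79: 32694229 = 79·413851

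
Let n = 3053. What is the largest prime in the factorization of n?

71

3053 = 43 · 71
71 is prime.
So 3053 = 43 · 71; the largest prime factor is 71.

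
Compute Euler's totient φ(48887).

44280

Factor: 48887 = 19 · 31 · 83.
φ(48887) = (19−1) · (31−1) · (83−1) = 18 · 30 · 82 = 44280.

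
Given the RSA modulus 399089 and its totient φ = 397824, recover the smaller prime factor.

593

φ(n) = (p−1)(q−1) = n − (p+q) + 1, so p + q = 399089 − 397824 + 1 = 1266.
p and q are the roots of t² − 1266t + 399089 = 0.
Discriminant: 1266² − 4·399089 = 1602756 − 1596356 = 6400; √6400 = 80.
q = (1266 − 80)/2 = 593, p = (1266 + 80)/2 = 673.
Check: 593 · 673 = 399089.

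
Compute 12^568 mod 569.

1

12^1 ≡ 12 (mod 569)
12^2 ≡ 12^2 = 144 ≡ 144 (mod 569)
12^4 ≡ 144^2 = 20736 ≡ 252 (mod 569)
12^8 ≡ 252^2 = 63504 ≡ 345 (mod 569)
12^16 ≡ 345^2 = 119025 ≡ 104 (mod 569)
12^32 ≡ 104^2 = 10816 ≡ 5 (mod 569)
12^64 ≡ 5^2 = 25 ≡ 25 (mod 569)
12^128 ≡ 25^2 = 625 ≡ 56 (mod 569)
12^256 ≡ 56^2 = 3136 ≡ 291 (mod 569)
12^512 ≡ 291^2 = 84681 ≡ 469 (mod 569)
568 = 512 + 32 + 16 + 8 in binary powers of 2.
So 12^568 ≡ 469 · 5 · 104 · 345 ≡ 1 (mod 569).
Since the result is 1, base 12 gives no evidence that 569 is composite.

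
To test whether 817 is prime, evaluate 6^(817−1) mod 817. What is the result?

6^1 ≡ 6 (mod 817)
6^2 ≡ 6^2 = 36 ≡ 36 (mod 817)
6^4 ≡ 36^2 = 1296 ≡ 479 (mod 817)
6^8 ≡ 479^2 = 229441 ≡ 681 (mod 817)
6^16 ≡ 681^2 = 463761 ≡ 522 (mod 817)
6^32 ≡ 522^2 = 272484 ≡ 423 (mod 817)
6^64 ≡ 423^2 = 178929 ≡ 6 (mod 817)
6^128 ≡ 6^2 = 36 ≡ 36 (mod 817)
6^256 ≡ 36^2 = 1296 ≡ 479 (mod 817)
6^512 ≡ 479^2 = 229441 ≡ 681 (mod 817)
816 = 512 + 256 + 32 + 16 in binary powers of 2.
So 6^816 ≡ 681 · 479 · 423 · 522 ≡ 87 (mod 817).
Since 87 ≠ 1, base 6 is a Fermat witness: 817 is composite.

87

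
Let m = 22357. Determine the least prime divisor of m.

22357 is odd.
Digit sum 19, not divisible by 3.
Ends in 7: not divisible by 5.
7: 22357 = 7·3193 + 6
11: 22357 = 11·2032 + 5
13: 22357 = 13·1719 + 10
17: 22357 = 17·1315 + 2
19: 22357 = 19·1176 + 13
23: 22357 = 23·972 + 1
29: 22357 = 29·770 + 27
31: 22357 = 31·721 + 6
37: 22357 = 37·604 + 9
41: 22357 = 41·545 + 12
43: 22357 = 43·519 + 40
47: 22357 = 47·475 + 32
53: 22357 = 53·421 + 44
59: 22357 = 59·378 + 55
61: 22357 = 61·366 + 31
67: 22357 = 67·333 + 46
71: 22357 = 71·314 + 63
73: 22357 = 73·306 + 19
79: 22357 = 79·283

79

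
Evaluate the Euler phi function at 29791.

28830

Factor: 29791 = 31^3.
φ(29791) = 31^2·(31−1) = 28830.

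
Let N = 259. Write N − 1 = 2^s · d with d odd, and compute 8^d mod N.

43

259 − 1 = 258 = 2^1 · 129, so d = 129.
8^1 ≡ 8 (mod 259)
8^2 ≡ 8^2 = 64 ≡ 64 (mod 259)
8^4 ≡ 64^2 = 4096 ≡ 211 (mod 259)
8^8 ≡ 211^2 = 44521 ≡ 232 (mod 259)
8^16 ≡ 232^2 = 53824 ≡ 211 (mod 259)
8^32 ≡ 211^2 = 44521 ≡ 232 (mod 259)
8^64 ≡ 232^2 = 53824 ≡ 211 (mod 259)
8^128 ≡ 211^2 = 44521 ≡ 232 (mod 259)
129 = 128 + 1 in binary powers of 2.
So 8^129 ≡ 232 · 8 ≡ 43 (mod 259).
Squaring chain: 43; never reaches −1, so base 8 is a Miller–Rabin witness that 259 is composite.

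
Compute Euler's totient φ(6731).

6552

Factor: 6731 = 53 · 127.
φ(6731) = (53−1) · (127−1) = 52 · 126 = 6552.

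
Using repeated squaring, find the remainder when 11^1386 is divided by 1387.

1141

11^1 ≡ 11 (mod 1387)
11^2 ≡ 11^2 = 121 ≡ 121 (mod 1387)
11^4 ≡ 121^2 = 14641 ≡ 771 (mod 1387)
11^8 ≡ 771^2 = 594441 ≡ 805 (mod 1387)
11^16 ≡ 805^2 = 648025 ≡ 296 (mod 1387)
11^32 ≡ 296^2 = 87616 ≡ 235 (mod 1387)
11^64 ≡ 235^2 = 55225 ≡ 1132 (mod 1387)
11^128 ≡ 1132^2 = 1281424 ≡ 1223 (mod 1387)
11^256 ≡ 1223^2 = 1495729 ≡ 543 (mod 1387)
11^512 ≡ 543^2 = 294849 ≡ 805 (mod 1387)
11^1024 ≡ 805^2 = 648025 ≡ 296 (mod 1387)
1386 = 1024 + 256 + 64 + 32 + 8 + 2 in binary powers of 2.
So 11^1386 ≡ 296 · 543 · 1132 · 235 · 805 · 121 ≡ 1141 (mod 1387).
Since 1141 ≠ 1, base 11 is a Fermat witness: 1387 is composite.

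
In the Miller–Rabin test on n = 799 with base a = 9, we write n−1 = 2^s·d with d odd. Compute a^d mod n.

799 − 1 = 798 = 2^1 · 399, so d = 399.
9^1 ≡ 9 (mod 799)
9^2 ≡ 9^2 = 81 ≡ 81 (mod 799)
9^4 ≡ 81^2 = 6561 ≡ 169 (mod 799)
9^8 ≡ 169^2 = 28561 ≡ 596 (mod 799)
9^16 ≡ 596^2 = 355216 ≡ 460 (mod 799)
9^32 ≡ 460^2 = 211600 ≡ 664 (mod 799)
9^64 ≡ 664^2 = 440896 ≡ 647 (mod 799)
9^128 ≡ 647^2 = 418609 ≡ 732 (mod 799)
9^256 ≡ 732^2 = 535824 ≡ 494 (mod 799)
399 = 256 + 128 + 8 + 4 + 2 + 1 in binary powers of 2.
So 9^399 ≡ 494 · 732 · 596 · 169 · 81 · 9 ≡ 784 (mod 799).
Squaring chain: 784; never reaches −1, so base 9 is a Miller–Rabin witness that 799 is composite.

784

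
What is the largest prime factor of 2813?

2813 = 29 · 97
97 is prime.
So 2813 = 29 · 97; the largest prime factor is 97.

97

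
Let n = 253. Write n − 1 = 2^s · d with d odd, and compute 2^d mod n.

253 − 1 = 252 = 2^2 · 63, so d = 63.
2^1 ≡ 2 (mod 253)
2^2 ≡ 2^2 = 4 ≡ 4 (mod 253)
2^4 ≡ 4^2 = 16 ≡ 16 (mod 253)
2^8 ≡ 16^2 = 256 ≡ 3 (mod 253)
2^16 ≡ 3^2 = 9 ≡ 9 (mod 253)
2^32 ≡ 9^2 = 81 ≡ 81 (mod 253)
63 = 32 + 16 + 8 + 4 + 2 + 1 in binary powers of 2.
So 2^63 ≡ 81 · 9 · 3 · 16 · 4 · 2 ≡ 118 (mod 253).
Squaring chain: 118 → 9; never reaches −1, so base 2 is a Miller–Rabin witness that 253 is composite.

118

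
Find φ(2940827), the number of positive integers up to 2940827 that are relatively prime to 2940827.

2875840

Factor: 2940827 = 89 · 173 · 191.
φ(2940827) = (89−1) · (173−1) · (191−1) = 88 · 172 · 190 = 2875840.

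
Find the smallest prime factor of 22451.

11

22451 is odd.
Digit sum 14, not divisible by 3.
Ends in 1: not divisible by 5.
7: 22451 = 7·3207 + 2
11: 22451 = 11·2041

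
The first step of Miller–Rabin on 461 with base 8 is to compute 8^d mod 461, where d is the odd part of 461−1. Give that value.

461 − 1 = 460 = 2^2 · 115, so d = 115.
8^1 ≡ 8 (mod 461)
8^2 ≡ 8^2 = 64 ≡ 64 (mod 461)
8^4 ≡ 64^2 = 4096 ≡ 408 (mod 461)
8^8 ≡ 408^2 = 166464 ≡ 43 (mod 461)
8^16 ≡ 43^2 = 1849 ≡ 5 (mod 461)
8^32 ≡ 5^2 = 25 ≡ 25 (mod 461)
8^64 ≡ 25^2 = 625 ≡ 164 (mod 461)
115 = 64 + 32 + 16 + 2 + 1 in binary powers of 2.
So 8^115 ≡ 164 · 25 · 5 · 64 · 8 ≡ 413 (mod 461).
Squaring chain: 413 → 460; reaches −1, so base 8 does not prove 461 composite.

413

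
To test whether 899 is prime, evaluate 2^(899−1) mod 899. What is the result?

2^1 ≡ 2 (mod 899)
2^2 ≡ 2^2 = 4 ≡ 4 (mod 899)
2^4 ≡ 4^2 = 16 ≡ 16 (mod 899)
2^8 ≡ 16^2 = 256 ≡ 256 (mod 899)
2^16 ≡ 256^2 = 65536 ≡ 808 (mod 899)
2^32 ≡ 808^2 = 652864 ≡ 190 (mod 899)
2^64 ≡ 190^2 = 36100 ≡ 140 (mod 899)
2^128 ≡ 140^2 = 19600 ≡ 721 (mod 899)
2^256 ≡ 721^2 = 519841 ≡ 219 (mod 899)
2^512 ≡ 219^2 = 47961 ≡ 314 (mod 899)
898 = 512 + 256 + 128 + 2 in binary powers of 2.
So 2^898 ≡ 314 · 219 · 721 · 4 ≡ 845 (mod 899).
Since 845 ≠ 1, base 2 is a Fermat witness: 899 is composite.

845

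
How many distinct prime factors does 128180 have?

5

128180 = 2^2 · 32045
32045 = 5 · 6409
6409 = 13 · 493
493 = 17 · 29
128180 = 2^2 · 5 · 13 · 17 · 29, which has 5 distinct prime factors.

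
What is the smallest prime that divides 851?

851 is odd.
Digit sum 14, not divisible by 3.
Ends in 1: not divisible by 5.
7: 851 = 7·121 + 4
11: 851 = 11·77 + 4
13: 851 = 13·65 + 6
17: 851 = 17·50 + 1
19: 851 = 19·44 + 15
23: 851 = 23·37

23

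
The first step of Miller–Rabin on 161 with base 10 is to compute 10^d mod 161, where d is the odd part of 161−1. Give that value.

19

161 − 1 = 160 = 2^5 · 5, so d = 5.
10^1 ≡ 10 (mod 161)
10^2 ≡ 10^2 = 100 ≡ 100 (mod 161)
10^4 ≡ 100^2 = 10000 ≡ 18 (mod 161)
5 = 4 + 1 in binary powers of 2.
So 10^5 ≡ 18 · 10 ≡ 19 (mod 161).
Squaring chain: 19 → 39 → 72 → 32 → 58; never reaches −1, so base 10 is a Miller–Rabin witness that 161 is composite.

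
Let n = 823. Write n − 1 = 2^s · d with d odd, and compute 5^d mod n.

823 − 1 = 822 = 2^1 · 411, so d = 411.
5^1 ≡ 5 (mod 823)
5^2 ≡ 5^2 = 25 ≡ 25 (mod 823)
5^4 ≡ 25^2 = 625 ≡ 625 (mod 823)
5^8 ≡ 625^2 = 390625 ≡ 523 (mod 823)
5^16 ≡ 523^2 = 273529 ≡ 293 (mod 823)
5^32 ≡ 293^2 = 85849 ≡ 257 (mod 823)
5^64 ≡ 257^2 = 66049 ≡ 209 (mod 823)
5^128 ≡ 209^2 = 43681 ≡ 62 (mod 823)
5^256 ≡ 62^2 = 3844 ≡ 552 (mod 823)
411 = 256 + 128 + 16 + 8 + 2 + 1 in binary powers of 2.
So 5^411 ≡ 552 · 62 · 293 · 523 · 25 · 5 ≡ 822 (mod 823).
Since 5^d ≡ 822 (mod 823), base 5 does not prove 823 composite.

822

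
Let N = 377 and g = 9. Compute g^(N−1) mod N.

9^1 ≡ 9 (mod 377)
9^2 ≡ 9^2 = 81 ≡ 81 (mod 377)
9^4 ≡ 81^2 = 6561 ≡ 152 (mod 377)
9^8 ≡ 152^2 = 23104 ≡ 107 (mod 377)
9^16 ≡ 107^2 = 11449 ≡ 139 (mod 377)
9^32 ≡ 139^2 = 19321 ≡ 94 (mod 377)
9^64 ≡ 94^2 = 8836 ≡ 165 (mod 377)
9^128 ≡ 165^2 = 27225 ≡ 81 (mod 377)
9^256 ≡ 81^2 = 6561 ≡ 152 (mod 377)
376 = 256 + 64 + 32 + 16 + 8 in binary powers of 2.
So 9^376 ≡ 152 · 165 · 94 · 139 · 107 ≡ 256 (mod 377).
Since 256 ≠ 1, base 9 is a Fermat witness: 377 is composite.

256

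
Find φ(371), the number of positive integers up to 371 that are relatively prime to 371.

312

Factor: 371 = 7 · 53.
φ(371) = (7−1) · (53−1) = 6 · 52 = 312.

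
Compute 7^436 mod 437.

7^1 ≡ 7 (mod 437)
7^2 ≡ 7^2 = 49 ≡ 49 (mod 437)
7^4 ≡ 49^2 = 2401 ≡ 216 (mod 437)
7^8 ≡ 216^2 = 46656 ≡ 334 (mod 437)
7^16 ≡ 334^2 = 111556 ≡ 121 (mod 437)
7^32 ≡ 121^2 = 14641 ≡ 220 (mod 437)
7^64 ≡ 220^2 = 48400 ≡ 330 (mod 437)
7^128 ≡ 330^2 = 108900 ≡ 87 (mod 437)
7^256 ≡ 87^2 = 7569 ≡ 140 (mod 437)
436 = 256 + 128 + 32 + 16 + 4 in binary powers of 2.
So 7^436 ≡ 140 · 87 · 220 · 121 · 216 ≡ 64 (mod 437).
Since 64 ≠ 1, base 7 is a Fermat witness: 437 is composite.

64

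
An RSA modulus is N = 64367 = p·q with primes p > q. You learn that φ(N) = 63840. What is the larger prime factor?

φ(n) = (p−1)(q−1) = n − (p+q) + 1, so p + q = 64367 − 63840 + 1 = 528.
p and q are the roots of t² − 528t + 64367 = 0.
Discriminant: 528² − 4·64367 = 278784 − 257468 = 21316; √21316 = 146.
q = (528 − 146)/2 = 191, p = (528 + 146)/2 = 337.
Check: 191 · 337 = 64367.

337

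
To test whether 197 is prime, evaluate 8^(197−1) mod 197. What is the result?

1

8^1 ≡ 8 (mod 197)
8^2 ≡ 8^2 = 64 ≡ 64 (mod 197)
8^4 ≡ 64^2 = 4096 ≡ 156 (mod 197)
8^8 ≡ 156^2 = 24336 ≡ 105 (mod 197)
8^16 ≡ 105^2 = 11025 ≡ 190 (mod 197)
8^32 ≡ 190^2 = 36100 ≡ 49 (mod 197)
8^64 ≡ 49^2 = 2401 ≡ 37 (mod 197)
8^128 ≡ 37^2 = 1369 ≡ 187 (mod 197)
196 = 128 + 64 + 4 in binary powers of 2.
So 8^196 ≡ 187 · 37 · 156 ≡ 1 (mod 197).
Since the result is 1, base 8 gives no evidence that 197 is composite.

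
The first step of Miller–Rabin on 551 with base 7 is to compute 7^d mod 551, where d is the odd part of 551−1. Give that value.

49

551 − 1 = 550 = 2^1 · 275, so d = 275.
7^1 ≡ 7 (mod 551)
7^2 ≡ 7^2 = 49 ≡ 49 (mod 551)
7^4 ≡ 49^2 = 2401 ≡ 197 (mod 551)
7^8 ≡ 197^2 = 38809 ≡ 239 (mod 551)
7^16 ≡ 239^2 = 57121 ≡ 368 (mod 551)
7^32 ≡ 368^2 = 135424 ≡ 429 (mod 551)
7^64 ≡ 429^2 = 184041 ≡ 7 (mod 551)
7^128 ≡ 7^2 = 49 ≡ 49 (mod 551)
7^256 ≡ 49^2 = 2401 ≡ 197 (mod 551)
275 = 256 + 16 + 2 + 1 in binary powers of 2.
So 7^275 ≡ 197 · 368 · 49 · 7 ≡ 49 (mod 551).
Squaring chain: 49; never reaches −1, so base 7 is a Miller–Rabin witness that 551 is composite.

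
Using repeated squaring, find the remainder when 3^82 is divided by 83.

1

3^1 ≡ 3 (mod 83)
3^2 ≡ 3^2 = 9 ≡ 9 (mod 83)
3^4 ≡ 9^2 = 81 ≡ 81 (mod 83)
3^8 ≡ 81^2 = 6561 ≡ 4 (mod 83)
3^16 ≡ 4^2 = 16 ≡ 16 (mod 83)
3^32 ≡ 16^2 = 256 ≡ 7 (mod 83)
3^64 ≡ 7^2 = 49 ≡ 49 (mod 83)
82 = 64 + 16 + 2 in binary powers of 2.
So 3^82 ≡ 49 · 16 · 9 ≡ 1 (mod 83).
Since the result is 1, base 3 gives no evidence that 83 is composite.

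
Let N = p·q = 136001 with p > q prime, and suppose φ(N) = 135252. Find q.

φ(n) = (p−1)(q−1) = n − (p+q) + 1, so p + q = 136001 − 135252 + 1 = 750.
p and q are the roots of t² − 750t + 136001 = 0.
Discriminant: 750² − 4·136001 = 562500 − 544004 = 18496; √18496 = 136.
q = (750 − 136)/2 = 307, p = (750 + 136)/2 = 443.
Check: 307 · 443 = 136001.

307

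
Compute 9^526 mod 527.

9^1 ≡ 9 (mod 527)
9^2 ≡ 9^2 = 81 ≡ 81 (mod 527)
9^4 ≡ 81^2 = 6561 ≡ 237 (mod 527)
9^8 ≡ 237^2 = 56169 ≡ 307 (mod 527)
9^16 ≡ 307^2 = 94249 ≡ 443 (mod 527)
9^32 ≡ 443^2 = 196249 ≡ 205 (mod 527)
9^64 ≡ 205^2 = 42025 ≡ 392 (mod 527)
9^128 ≡ 392^2 = 153664 ≡ 307 (mod 527)
9^256 ≡ 307^2 = 94249 ≡ 443 (mod 527)
9^512 ≡ 443^2 = 196249 ≡ 205 (mod 527)
526 = 512 + 8 + 4 + 2 in binary powers of 2.
So 9^526 ≡ 205 · 307 · 237 · 81 ≡ 412 (mod 527).
Since 412 ≠ 1, base 9 is a Fermat witness: 527 is composite.

412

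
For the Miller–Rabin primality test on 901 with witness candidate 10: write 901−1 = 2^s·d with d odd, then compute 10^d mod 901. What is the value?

248

901 − 1 = 900 = 2^2 · 225, so d = 225.
10^1 ≡ 10 (mod 901)
10^2 ≡ 10^2 = 100 ≡ 100 (mod 901)
10^4 ≡ 100^2 = 10000 ≡ 89 (mod 901)
10^8 ≡ 89^2 = 7921 ≡ 713 (mod 901)
10^16 ≡ 713^2 = 508369 ≡ 205 (mod 901)
10^32 ≡ 205^2 = 42025 ≡ 579 (mod 901)
10^64 ≡ 579^2 = 335241 ≡ 69 (mod 901)
10^128 ≡ 69^2 = 4761 ≡ 256 (mod 901)
225 = 128 + 64 + 32 + 1 in binary powers of 2.
So 10^225 ≡ 256 · 69 · 579 · 10 ≡ 248 (mod 901).
Squaring chain: 248 → 236; never reaches −1, so base 10 is a Miller–Rabin witness that 901 is composite.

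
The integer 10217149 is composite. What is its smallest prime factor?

79

10217149 is odd.
Digit sum 25, not divisible by 3.
Ends in 9: not divisible by 5.
7: 10217149 = 7·1459592 + 5
11: 10217149 = 11·928831 + 8
13: 10217149 = 13·785934 + 7
17: 10217149 = 17·601008 + 13
19: 10217149 = 19·537744 + 13
23: 10217149 = 23·444223 + 20
29: 10217149 = 29·352315 + 14
31: 10217149 = 31·329585 + 14
37: 10217149 = 37·276139 + 6
41: 10217149 = 41·249198 + 31
43: 10217149 = 43·237608 + 5
47: 10217149 = 47·217386 + 7
53: 10217149 = 53·192776 + 21
59: 10217149 = 59·173172 + 1
61: 10217149 = 61·167494 + 15
67: 10217149 = 67·152494 + 51
71: 10217149 = 71·143903 + 36
73: 10217149 = 73·139960 + 69
79: 10217149 = 79·129331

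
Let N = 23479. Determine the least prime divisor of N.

23479 is odd.
Digit sum 25, not divisible by 3.
Ends in 9: not divisible by 5.
7: 23479 = 7·3354 + 1
11: 23479 = 11·2134 + 5
13: 23479 = 13·1806 + 1
17: 23479 = 17·1381 + 2
19: 23479 = 19·1235 + 14
23: 23479 = 23·1020 + 19
29: 23479 = 29·809 + 18
31: 23479 = 31·757 + 12
37: 23479 = 37·634 + 21
41: 23479 = 41·572 + 27
43: 23479 = 43·546 + 1
47: 23479 = 47·499 + 26
53: 23479 = 53·443

53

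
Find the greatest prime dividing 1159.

61

1159 = 19 · 61
61 is prime.
So 1159 = 19 · 61; the largest prime factor is 61.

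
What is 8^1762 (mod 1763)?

8^1 ≡ 8 (mod 1763)
8^2 ≡ 8^2 = 64 ≡ 64 (mod 1763)
8^4 ≡ 64^2 = 4096 ≡ 570 (mod 1763)
8^8 ≡ 570^2 = 324900 ≡ 508 (mod 1763)
8^16 ≡ 508^2 = 258064 ≡ 666 (mod 1763)
8^32 ≡ 666^2 = 443556 ≡ 1043 (mod 1763)
8^64 ≡ 1043^2 = 1087849 ≡ 78 (mod 1763)
8^128 ≡ 78^2 = 6084 ≡ 795 (mod 1763)
8^256 ≡ 795^2 = 632025 ≡ 871 (mod 1763)
8^512 ≡ 871^2 = 758641 ≡ 551 (mod 1763)
8^1024 ≡ 551^2 = 303601 ≡ 365 (mod 1763)
1762 = 1024 + 512 + 128 + 64 + 32 + 2 in binary powers of 2.
So 8^1762 ≡ 365 · 551 · 795 · 78 · 1043 · 64 ≡ 1417 (mod 1763).
Since 1417 ≠ 1, base 8 is a Fermat witness: 1763 is composite.

1417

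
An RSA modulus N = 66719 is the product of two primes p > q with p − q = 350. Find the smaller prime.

137

Since p = q + 350, we have 66719 = q(q + 350), so q² + 350q − 66719 = 0.
Discriminant: 350² + 4·66719 = 122500 + 266876 = 389376; √389376 = 624.
q = (−350 + 624)/2 = 137, and p = q + 350 = 487.
Check: 137 · 487 = 66719.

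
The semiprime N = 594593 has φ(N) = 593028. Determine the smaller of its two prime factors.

647

φ(n) = (p−1)(q−1) = n − (p+q) + 1, so p + q = 594593 − 593028 + 1 = 1566.
p and q are the roots of t² − 1566t + 594593 = 0.
Discriminant: 1566² − 4·594593 = 2452356 − 2378372 = 73984; √73984 = 272.
q = (1566 − 272)/2 = 647, p = (1566 + 272)/2 = 919.
Check: 647 · 919 = 594593.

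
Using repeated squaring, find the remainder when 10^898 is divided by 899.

71

10^1 ≡ 10 (mod 899)
10^2 ≡ 10^2 = 100 ≡ 100 (mod 899)
10^4 ≡ 100^2 = 10000 ≡ 111 (mod 899)
10^8 ≡ 111^2 = 12321 ≡ 634 (mod 899)
10^16 ≡ 634^2 = 401956 ≡ 103 (mod 899)
10^32 ≡ 103^2 = 10609 ≡ 720 (mod 899)
10^64 ≡ 720^2 = 518400 ≡ 576 (mod 899)
10^128 ≡ 576^2 = 331776 ≡ 45 (mod 899)
10^256 ≡ 45^2 = 2025 ≡ 227 (mod 899)
10^512 ≡ 227^2 = 51529 ≡ 286 (mod 899)
898 = 512 + 256 + 128 + 2 in binary powers of 2.
So 10^898 ≡ 286 · 227 · 45 · 100 ≡ 71 (mod 899).
Since 71 ≠ 1, base 10 is a Fermat witness: 899 is composite.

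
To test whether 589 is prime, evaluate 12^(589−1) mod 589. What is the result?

12^1 ≡ 12 (mod 589)
12^2 ≡ 12^2 = 144 ≡ 144 (mod 589)
12^4 ≡ 144^2 = 20736 ≡ 121 (mod 589)
12^8 ≡ 121^2 = 14641 ≡ 505 (mod 589)
12^16 ≡ 505^2 = 255025 ≡ 577 (mod 589)
12^32 ≡ 577^2 = 332929 ≡ 144 (mod 589)
12^64 ≡ 144^2 = 20736 ≡ 121 (mod 589)
12^128 ≡ 121^2 = 14641 ≡ 505 (mod 589)
12^256 ≡ 505^2 = 255025 ≡ 577 (mod 589)
12^512 ≡ 577^2 = 332929 ≡ 144 (mod 589)
588 = 512 + 64 + 8 + 4 in binary powers of 2.
So 12^588 ≡ 144 · 121 · 505 · 121 ≡ 39 (mod 589).
Since 39 ≠ 1, base 12 is a Fermat witness: 589 is composite.

39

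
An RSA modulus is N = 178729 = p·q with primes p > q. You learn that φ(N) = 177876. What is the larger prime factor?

487

φ(n) = (p−1)(q−1) = n − (p+q) + 1, so p + q = 178729 − 177876 + 1 = 854.
p and q are the roots of t² − 854t + 178729 = 0.
Discriminant: 854² − 4·178729 = 729316 − 714916 = 14400; √14400 = 120.
q = (854 − 120)/2 = 367, p = (854 + 120)/2 = 487.
Check: 367 · 487 = 178729.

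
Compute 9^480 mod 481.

248

9^1 ≡ 9 (mod 481)
9^2 ≡ 9^2 = 81 ≡ 81 (mod 481)
9^4 ≡ 81^2 = 6561 ≡ 308 (mod 481)
9^8 ≡ 308^2 = 94864 ≡ 107 (mod 481)
9^16 ≡ 107^2 = 11449 ≡ 386 (mod 481)
9^32 ≡ 386^2 = 148996 ≡ 367 (mod 481)
9^64 ≡ 367^2 = 134689 ≡ 9 (mod 481)
9^128 ≡ 9^2 = 81 ≡ 81 (mod 481)
9^256 ≡ 81^2 = 6561 ≡ 308 (mod 481)
480 = 256 + 128 + 64 + 32 in binary powers of 2.
So 9^480 ≡ 308 · 81 · 9 · 367 ≡ 248 (mod 481).
Since 248 ≠ 1, base 9 is a Fermat witness: 481 is composite.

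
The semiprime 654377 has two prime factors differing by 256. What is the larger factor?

947

Since p = q + 256, we have 654377 = q(q + 256), so q² + 256q − 654377 = 0.
Discriminant: 256² + 4·654377 = 65536 + 2617508 = 2683044; √2683044 = 1638.
q = (−256 + 1638)/2 = 691, and p = q + 256 = 947.
Check: 691 · 947 = 654377.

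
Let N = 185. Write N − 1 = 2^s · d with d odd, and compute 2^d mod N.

185 − 1 = 184 = 2^3 · 23, so d = 23.
2^1 ≡ 2 (mod 185)
2^2 ≡ 2^2 = 4 ≡ 4 (mod 185)
2^4 ≡ 4^2 = 16 ≡ 16 (mod 185)
2^8 ≡ 16^2 = 256 ≡ 71 (mod 185)
2^16 ≡ 71^2 = 5041 ≡ 46 (mod 185)
23 = 16 + 4 + 2 + 1 in binary powers of 2.
So 2^23 ≡ 46 · 16 · 4 · 2 ≡ 153 (mod 185).
Squaring chain: 153 → 99 → 181; never reaches −1, so base 2 is a Miller–Rabin witness that 185 is composite.

153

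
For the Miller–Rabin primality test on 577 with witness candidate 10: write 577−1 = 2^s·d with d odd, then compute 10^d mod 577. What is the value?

146

577 − 1 = 576 = 2^6 · 9, so d = 9.
10^1 ≡ 10 (mod 577)
10^2 ≡ 10^2 = 100 ≡ 100 (mod 577)
10^4 ≡ 100^2 = 10000 ≡ 191 (mod 577)
10^8 ≡ 191^2 = 36481 ≡ 130 (mod 577)
9 = 8 + 1 in binary powers of 2.
So 10^9 ≡ 130 · 10 ≡ 146 (mod 577).
Squaring chain: 146 → 544 → 512 → 186 → 553 → 576; reaches −1, so base 10 does not prove 577 composite.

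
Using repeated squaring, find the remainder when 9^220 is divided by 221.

152

9^1 ≡ 9 (mod 221)
9^2 ≡ 9^2 = 81 ≡ 81 (mod 221)
9^4 ≡ 81^2 = 6561 ≡ 152 (mod 221)
9^8 ≡ 152^2 = 23104 ≡ 120 (mod 221)
9^16 ≡ 120^2 = 14400 ≡ 35 (mod 221)
9^32 ≡ 35^2 = 1225 ≡ 120 (mod 221)
9^64 ≡ 120^2 = 14400 ≡ 35 (mod 221)
9^128 ≡ 35^2 = 1225 ≡ 120 (mod 221)
220 = 128 + 64 + 16 + 8 + 4 in binary powers of 2.
So 9^220 ≡ 120 · 35 · 35 · 120 · 152 ≡ 152 (mod 221).
Since 152 ≠ 1, base 9 is a Fermat witness: 221 is composite.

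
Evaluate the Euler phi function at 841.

Factor: 841 = 29^2.
φ(841) = 29^1·(29−1) = 812.

812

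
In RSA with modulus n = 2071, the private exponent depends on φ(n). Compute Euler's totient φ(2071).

Factor: 2071 = 19 · 109.
φ(2071) = (19−1) · (109−1) = 18 · 108 = 1944.

1944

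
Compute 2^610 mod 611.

101

2^1 ≡ 2 (mod 611)
2^2 ≡ 2^2 = 4 ≡ 4 (mod 611)
2^4 ≡ 4^2 = 16 ≡ 16 (mod 611)
2^8 ≡ 16^2 = 256 ≡ 256 (mod 611)
2^16 ≡ 256^2 = 65536 ≡ 159 (mod 611)
2^32 ≡ 159^2 = 25281 ≡ 230 (mod 611)
2^64 ≡ 230^2 = 52900 ≡ 354 (mod 611)
2^128 ≡ 354^2 = 125316 ≡ 61 (mod 611)
2^256 ≡ 61^2 = 3721 ≡ 55 (mod 611)
2^512 ≡ 55^2 = 3025 ≡ 581 (mod 611)
610 = 512 + 64 + 32 + 2 in binary powers of 2.
So 2^610 ≡ 581 · 354 · 230 · 4 ≡ 101 (mod 611).
Since 101 ≠ 1, base 2 is a Fermat witness: 611 is composite.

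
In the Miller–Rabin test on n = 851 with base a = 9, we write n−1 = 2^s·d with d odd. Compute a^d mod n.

851 − 1 = 850 = 2^1 · 425, so d = 425.
9^1 ≡ 9 (mod 851)
9^2 ≡ 9^2 = 81 ≡ 81 (mod 851)
9^4 ≡ 81^2 = 6561 ≡ 604 (mod 851)
9^8 ≡ 604^2 = 364816 ≡ 588 (mod 851)
9^16 ≡ 588^2 = 345744 ≡ 238 (mod 851)
9^32 ≡ 238^2 = 56644 ≡ 478 (mod 851)
9^64 ≡ 478^2 = 228484 ≡ 416 (mod 851)
9^128 ≡ 416^2 = 173056 ≡ 303 (mod 851)
9^256 ≡ 303^2 = 91809 ≡ 752 (mod 851)
425 = 256 + 128 + 32 + 8 + 1 in binary powers of 2.
So 9^425 ≡ 752 · 303 · 478 · 588 · 9 ≡ 303 (mod 851).
Squaring chain: 303; never reaches −1, so base 9 is a Miller–Rabin witness that 851 is composite.

303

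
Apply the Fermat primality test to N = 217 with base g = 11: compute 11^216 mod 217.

190

11^1 ≡ 11 (mod 217)
11^2 ≡ 11^2 = 121 ≡ 121 (mod 217)
11^4 ≡ 121^2 = 14641 ≡ 102 (mod 217)
11^8 ≡ 102^2 = 10404 ≡ 205 (mod 217)
11^16 ≡ 205^2 = 42025 ≡ 144 (mod 217)
11^32 ≡ 144^2 = 20736 ≡ 121 (mod 217)
11^64 ≡ 121^2 = 14641 ≡ 102 (mod 217)
11^128 ≡ 102^2 = 10404 ≡ 205 (mod 217)
216 = 128 + 64 + 16 + 8 in binary powers of 2.
So 11^216 ≡ 205 · 102 · 144 · 205 ≡ 190 (mod 217).
Since 190 ≠ 1, base 11 is a Fermat witness: 217 is composite.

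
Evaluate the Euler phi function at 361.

342

Factor: 361 = 19^2.
φ(361) = 19^1·(19−1) = 342.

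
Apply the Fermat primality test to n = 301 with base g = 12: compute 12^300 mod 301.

64

12^1 ≡ 12 (mod 301)
12^2 ≡ 12^2 = 144 ≡ 144 (mod 301)
12^4 ≡ 144^2 = 20736 ≡ 268 (mod 301)
12^8 ≡ 268^2 = 71824 ≡ 186 (mod 301)
12^16 ≡ 186^2 = 34596 ≡ 282 (mod 301)
12^32 ≡ 282^2 = 79524 ≡ 60 (mod 301)
12^64 ≡ 60^2 = 3600 ≡ 289 (mod 301)
12^128 ≡ 289^2 = 83521 ≡ 144 (mod 301)
12^256 ≡ 144^2 = 20736 ≡ 268 (mod 301)
300 = 256 + 32 + 8 + 4 in binary powers of 2.
So 12^300 ≡ 268 · 60 · 186 · 268 ≡ 64 (mod 301).
Since 64 ≠ 1, base 12 is a Fermat witness: 301 is composite.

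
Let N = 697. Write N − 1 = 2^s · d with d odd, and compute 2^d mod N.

128

697 − 1 = 696 = 2^3 · 87, so d = 87.
2^1 ≡ 2 (mod 697)
2^2 ≡ 2^2 = 4 ≡ 4 (mod 697)
2^4 ≡ 4^2 = 16 ≡ 16 (mod 697)
2^8 ≡ 16^2 = 256 ≡ 256 (mod 697)
2^16 ≡ 256^2 = 65536 ≡ 18 (mod 697)
2^32 ≡ 18^2 = 324 ≡ 324 (mod 697)
2^64 ≡ 324^2 = 104976 ≡ 426 (mod 697)
87 = 64 + 16 + 4 + 2 + 1 in binary powers of 2.
So 2^87 ≡ 426 · 18 · 16 · 4 · 2 ≡ 128 (mod 697).
Squaring chain: 128 → 353 → 543; never reaches −1, so base 2 is a Miller–Rabin witness that 697 is composite.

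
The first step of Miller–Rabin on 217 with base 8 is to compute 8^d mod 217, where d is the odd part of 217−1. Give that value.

64

217 − 1 = 216 = 2^3 · 27, so d = 27.
8^1 ≡ 8 (mod 217)
8^2 ≡ 8^2 = 64 ≡ 64 (mod 217)
8^4 ≡ 64^2 = 4096 ≡ 190 (mod 217)
8^8 ≡ 190^2 = 36100 ≡ 78 (mod 217)
8^16 ≡ 78^2 = 6084 ≡ 8 (mod 217)
27 = 16 + 8 + 2 + 1 in binary powers of 2.
So 8^27 ≡ 8 · 78 · 64 · 8 ≡ 64 (mod 217).
Squaring chain: 64 → 190 → 78; never reaches −1, so base 8 is a Miller–Rabin witness that 217 is composite.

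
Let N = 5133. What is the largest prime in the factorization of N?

59

5133 = 3 · 1711
1711 = 29 · 59
59 is prime.
So 5133 = 3 · 29 · 59; the largest prime factor is 59.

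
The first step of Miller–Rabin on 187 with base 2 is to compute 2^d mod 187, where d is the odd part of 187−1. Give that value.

151

187 − 1 = 186 = 2^1 · 93, so d = 93.
2^1 ≡ 2 (mod 187)
2^2 ≡ 2^2 = 4 ≡ 4 (mod 187)
2^4 ≡ 4^2 = 16 ≡ 16 (mod 187)
2^8 ≡ 16^2 = 256 ≡ 69 (mod 187)
2^16 ≡ 69^2 = 4761 ≡ 86 (mod 187)
2^32 ≡ 86^2 = 7396 ≡ 103 (mod 187)
2^64 ≡ 103^2 = 10609 ≡ 137 (mod 187)
93 = 64 + 16 + 8 + 4 + 1 in binary powers of 2.
So 2^93 ≡ 137 · 86 · 69 · 16 · 2 ≡ 151 (mod 187).
Squaring chain: 151; never reaches −1, so base 2 is a Miller–Rabin witness that 187 is composite.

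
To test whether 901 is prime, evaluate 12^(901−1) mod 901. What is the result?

47

12^1 ≡ 12 (mod 901)
12^2 ≡ 12^2 = 144 ≡ 144 (mod 901)
12^4 ≡ 144^2 = 20736 ≡ 13 (mod 901)
12^8 ≡ 13^2 = 169 ≡ 169 (mod 901)
12^16 ≡ 169^2 = 28561 ≡ 630 (mod 901)
12^32 ≡ 630^2 = 396900 ≡ 460 (mod 901)
12^64 ≡ 460^2 = 211600 ≡ 766 (mod 901)
12^128 ≡ 766^2 = 586756 ≡ 205 (mod 901)
12^256 ≡ 205^2 = 42025 ≡ 579 (mod 901)
12^512 ≡ 579^2 = 335241 ≡ 69 (mod 901)
900 = 512 + 256 + 128 + 4 in binary powers of 2.
So 12^900 ≡ 69 · 579 · 205 · 13 ≡ 47 (mod 901).
Since 47 ≠ 1, base 12 is a Fermat witness: 901 is composite.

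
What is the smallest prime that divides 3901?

47

3901 is odd.
Digit sum 13, not divisible by 3.
Ends in 1: not divisible by 5.
7: 3901 = 7·557 + 2
11: 3901 = 11·354 + 7
13: 3901 = 13·300 + 1
17: 3901 = 17·229 + 8
19: 3901 = 19·205 + 6
23: 3901 = 23·169 + 14
29: 3901 = 29·134 + 15
31: 3901 = 31·125 + 26
37: 3901 = 37·105 + 16
41: 3901 = 41·95 + 6
43: 3901 = 43·90 + 31
47: 3901 = 47·83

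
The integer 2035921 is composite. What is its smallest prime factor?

43

2035921 is odd.
Digit sum 22, not divisible by 3.
Ends in 1: not divisible by 5.
7: 2035921 = 7·290845 + 6
11: 2035921 = 11·185083 + 8
13: 2035921 = 13·156609 + 4
17: 2035921 = 17·119760 + 1
19: 2035921 = 19·107153 + 14
23: 2035921 = 23·88518 + 7
29: 2035921 = 29·70204 + 5
31: 2035921 = 31·65674 + 27
37: 2035921 = 37·55024 + 33
41: 2035921 = 41·49656 + 25
43: 2035921 = 43·47347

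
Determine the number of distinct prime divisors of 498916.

5

498916 = 2^2 · 124729
124729 = 11 · 11339
11339 = 17 · 667
667 = 23 · 29
498916 = 2^2 · 11 · 17 · 23 · 29, which has 5 distinct prime factors.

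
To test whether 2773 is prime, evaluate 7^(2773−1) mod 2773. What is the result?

7^1 ≡ 7 (mod 2773)
7^2 ≡ 7^2 = 49 ≡ 49 (mod 2773)
7^4 ≡ 49^2 = 2401 ≡ 2401 (mod 2773)
7^8 ≡ 2401^2 = 5764801 ≡ 2507 (mod 2773)
7^16 ≡ 2507^2 = 6285049 ≡ 1431 (mod 2773)
7^32 ≡ 1431^2 = 2047761 ≡ 1287 (mod 2773)
7^64 ≡ 1287^2 = 1656369 ≡ 888 (mod 2773)
7^128 ≡ 888^2 = 788544 ≡ 1012 (mod 2773)
7^256 ≡ 1012^2 = 1024144 ≡ 907 (mod 2773)
7^512 ≡ 907^2 = 822649 ≡ 1841 (mod 2773)
7^1024 ≡ 1841^2 = 3389281 ≡ 675 (mod 2773)
7^2048 ≡ 675^2 = 455625 ≡ 853 (mod 2773)
2772 = 2048 + 512 + 128 + 64 + 16 + 4 in binary powers of 2.
So 7^2772 ≡ 853 · 1841 · 1012 · 888 · 1431 · 2401 ≡ 1521 (mod 2773).
Since 1521 ≠ 1, base 7 is a Fermat witness: 2773 is composite.

1521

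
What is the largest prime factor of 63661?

83

63661 = 13 · 4897
4897 = 59 · 83
83 is prime.
So 63661 = 13 · 59 · 83; the largest prime factor is 83.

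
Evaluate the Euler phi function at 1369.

1332

Factor: 1369 = 37^2.
φ(1369) = 37^1·(37−1) = 1332.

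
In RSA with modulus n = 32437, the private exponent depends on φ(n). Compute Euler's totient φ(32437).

Factor: 32437 = 163 · 199.
φ(32437) = (163−1) · (199−1) = 162 · 198 = 32076.

32076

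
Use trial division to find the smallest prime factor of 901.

17

901 is odd.
Digit sum 10, not divisible by 3.
Ends in 1: not divisible by 5.
7: 901 = 7·128 + 5
11: 901 = 11·81 + 10
13: 901 = 13·69 + 4
17: 901 = 17·53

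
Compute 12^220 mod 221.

157

12^1 ≡ 12 (mod 221)
12^2 ≡ 12^2 = 144 ≡ 144 (mod 221)
12^4 ≡ 144^2 = 20736 ≡ 183 (mod 221)
12^8 ≡ 183^2 = 33489 ≡ 118 (mod 221)
12^16 ≡ 118^2 = 13924 ≡ 1 (mod 221)
12^32 ≡ 1^2 = 1 ≡ 1 (mod 221)
12^64 ≡ 1^2 = 1 ≡ 1 (mod 221)
12^128 ≡ 1^2 = 1 ≡ 1 (mod 221)
220 = 128 + 64 + 16 + 8 + 4 in binary powers of 2.
So 12^220 ≡ 1 · 1 · 1 · 118 · 183 ≡ 157 (mod 221).
Since 157 ≠ 1, base 12 is a Fermat witness: 221 is composite.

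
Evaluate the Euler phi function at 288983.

267520

Factor: 288983 = 17 · 89 · 191.
φ(288983) = (17−1) · (89−1) · (191−1) = 16 · 88 · 190 = 267520.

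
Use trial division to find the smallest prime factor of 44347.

61

44347 is odd.
Digit sum 22, not divisible by 3.
Ends in 7: not divisible by 5.
7: 44347 = 7·6335 + 2
11: 44347 = 11·4031 + 6
13: 44347 = 13·3411 + 4
17: 44347 = 17·2608 + 11
19: 44347 = 19·2334 + 1
23: 44347 = 23·1928 + 3
29: 44347 = 29·1529 + 6
31: 44347 = 31·1430 + 17
37: 44347 = 37·1198 + 21
41: 44347 = 41·1081 + 26
43: 44347 = 43·1031 + 14
47: 44347 = 47·943 + 26
53: 44347 = 53·836 + 39
59: 44347 = 59·751 + 38
61: 44347 = 61·727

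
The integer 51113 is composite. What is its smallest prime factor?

79

51113 is odd.
Digit sum 11, not divisible by 3.
Ends in 3: not divisible by 5.
7: 51113 = 7·7301 + 6
11: 51113 = 11·4646 + 7
13: 51113 = 13·3931 + 10
17: 51113 = 17·3006 + 11
19: 51113 = 19·2690 + 3
23: 51113 = 23·2222 + 7
29: 51113 = 29·1762 + 15
31: 51113 = 31·1648 + 25
37: 51113 = 37·1381 + 16
41: 51113 = 41·1246 + 27
43: 51113 = 43·1188 + 29
47: 51113 = 47·1087 + 24
53: 51113 = 53·964 + 21
59: 51113 = 59·866 + 19
61: 51113 = 61·837 + 56
67: 51113 = 67·762 + 59
71: 51113 = 71·719 + 64
73: 51113 = 73·700 + 13
79: 51113 = 79·647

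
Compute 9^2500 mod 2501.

9^1 ≡ 9 (mod 2501)
9^2 ≡ 9^2 = 81 ≡ 81 (mod 2501)
9^4 ≡ 81^2 = 6561 ≡ 1559 (mod 2501)
9^8 ≡ 1559^2 = 2430481 ≡ 2010 (mod 2501)
9^16 ≡ 2010^2 = 4040100 ≡ 985 (mod 2501)
9^32 ≡ 985^2 = 970225 ≡ 2338 (mod 2501)
9^64 ≡ 2338^2 = 5466244 ≡ 1559 (mod 2501)
9^128 ≡ 1559^2 = 2430481 ≡ 2010 (mod 2501)
9^256 ≡ 2010^2 = 4040100 ≡ 985 (mod 2501)
9^512 ≡ 985^2 = 970225 ≡ 2338 (mod 2501)
9^1024 ≡ 2338^2 = 5466244 ≡ 1559 (mod 2501)
9^2048 ≡ 1559^2 = 2430481 ≡ 2010 (mod 2501)
2500 = 2048 + 256 + 128 + 64 + 4 in binary powers of 2.
So 9^2500 ≡ 2010 · 985 · 2010 · 1559 · 1559 ≡ 1 (mod 2501).
Since the result is 1, base 9 gives no evidence that 2501 is composite.

1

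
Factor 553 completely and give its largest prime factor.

553 = 7 · 79
79 is prime.
So 553 = 7 · 79; the largest prime factor is 79.

79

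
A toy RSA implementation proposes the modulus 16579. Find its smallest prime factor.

59

16579 is odd.
Digit sum 28, not divisible by 3.
Ends in 9: not divisible by 5.
7: 16579 = 7·2368 + 3
11: 16579 = 11·1507 + 2
13: 16579 = 13·1275 + 4
17: 16579 = 17·975 + 4
19: 16579 = 19·872 + 11
23: 16579 = 23·720 + 19
29: 16579 = 29·571 + 20
31: 16579 = 31·534 + 25
37: 16579 = 37·448 + 3
41: 16579 = 41·404 + 15
43: 16579 = 43·385 + 24
47: 16579 = 47·352 + 35
53: 16579 = 53·312 + 43
59: 16579 = 59·281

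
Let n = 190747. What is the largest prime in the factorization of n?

190747 = 53 · 3599
3599 = 59 · 61
61 is prime.
So 190747 = 53 · 59 · 61; the largest prime factor is 61.

61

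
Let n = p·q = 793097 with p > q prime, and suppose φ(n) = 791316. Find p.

φ(n) = (p−1)(q−1) = n − (p+q) + 1, so p + q = 793097 − 791316 + 1 = 1782.
p and q are the roots of t² − 1782t + 793097 = 0.
Discriminant: 1782² − 4·793097 = 3175524 − 3172388 = 3136; √3136 = 56.
q = (1782 − 56)/2 = 863, p = (1782 + 56)/2 = 919.
Check: 863 · 919 = 793097.

919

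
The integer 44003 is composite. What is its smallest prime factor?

79

44003 is odd.
Digit sum 11, not divisible by 3.
Ends in 3: not divisible by 5.
7: 44003 = 7·6286 + 1
11: 44003 = 11·4000 + 3
13: 44003 = 13·3384 + 11
17: 44003 = 17·2588 + 7
19: 44003 = 19·2315 + 18
23: 44003 = 23·1913 + 4
29: 44003 = 29·1517 + 10
31: 44003 = 31·1419 + 14
37: 44003 = 37·1189 + 10
41: 44003 = 41·1073 + 10
43: 44003 = 43·1023 + 14
47: 44003 = 47·936 + 11
53: 44003 = 53·830 + 13
59: 44003 = 59·745 + 48
61: 44003 = 61·721 + 22
67: 44003 = 67·656 + 51
71: 44003 = 71·619 + 54
73: 44003 = 73·602 + 57
79: 44003 = 79·557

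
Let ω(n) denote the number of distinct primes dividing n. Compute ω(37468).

4

37468 = 2^2 · 9367
9367 = 17 · 551
551 = 19 · 29
37468 = 2^2 · 17 · 19 · 29, which has 4 distinct prime factors.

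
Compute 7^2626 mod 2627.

7^1 ≡ 7 (mod 2627)
7^2 ≡ 7^2 = 49 ≡ 49 (mod 2627)
7^4 ≡ 49^2 = 2401 ≡ 2401 (mod 2627)
7^8 ≡ 2401^2 = 5764801 ≡ 1163 (mod 2627)
7^16 ≡ 1163^2 = 1352569 ≡ 2291 (mod 2627)
7^32 ≡ 2291^2 = 5248681 ≡ 2562 (mod 2627)
7^64 ≡ 2562^2 = 6563844 ≡ 1598 (mod 2627)
7^128 ≡ 1598^2 = 2553604 ≡ 160 (mod 2627)
7^256 ≡ 160^2 = 25600 ≡ 1957 (mod 2627)
7^512 ≡ 1957^2 = 3829849 ≡ 2310 (mod 2627)
7^1024 ≡ 2310^2 = 5336100 ≡ 663 (mod 2627)
7^2048 ≡ 663^2 = 439569 ≡ 860 (mod 2627)
2626 = 2048 + 512 + 64 + 2 in binary powers of 2.
So 7^2626 ≡ 860 · 2310 · 1598 · 49 ≡ 774 (mod 2627).
Since 774 ≠ 1, base 7 is a Fermat witness: 2627 is composite.

774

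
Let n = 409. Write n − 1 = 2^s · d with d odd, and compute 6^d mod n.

1

409 − 1 = 408 = 2^3 · 51, so d = 51.
6^1 ≡ 6 (mod 409)
6^2 ≡ 6^2 = 36 ≡ 36 (mod 409)
6^4 ≡ 36^2 = 1296 ≡ 69 (mod 409)
6^8 ≡ 69^2 = 4761 ≡ 262 (mod 409)
6^16 ≡ 262^2 = 68644 ≡ 341 (mod 409)
6^32 ≡ 341^2 = 116281 ≡ 125 (mod 409)
51 = 32 + 16 + 2 + 1 in binary powers of 2.
So 6^51 ≡ 125 · 341 · 36 · 6 ≡ 1 (mod 409).
Since 6^d ≡ 1 (mod 409), base 6 does not prove 409 composite.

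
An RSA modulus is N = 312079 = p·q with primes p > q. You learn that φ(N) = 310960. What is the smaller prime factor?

521

φ(n) = (p−1)(q−1) = n − (p+q) + 1, so p + q = 312079 − 310960 + 1 = 1120.
p and q are the roots of t² − 1120t + 312079 = 0.
Discriminant: 1120² − 4·312079 = 1254400 − 1248316 = 6084; √6084 = 78.
q = (1120 − 78)/2 = 521, p = (1120 + 78)/2 = 599.
Check: 521 · 599 = 312079.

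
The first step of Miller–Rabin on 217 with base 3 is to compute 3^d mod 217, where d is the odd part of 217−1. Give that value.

217 − 1 = 216 = 2^3 · 27, so d = 27.
3^1 ≡ 3 (mod 217)
3^2 ≡ 3^2 = 9 ≡ 9 (mod 217)
3^4 ≡ 9^2 = 81 ≡ 81 (mod 217)
3^8 ≡ 81^2 = 6561 ≡ 51 (mod 217)
3^16 ≡ 51^2 = 2601 ≡ 214 (mod 217)
27 = 16 + 8 + 2 + 1 in binary powers of 2.
So 3^27 ≡ 214 · 51 · 9 · 3 ≡ 209 (mod 217).
Squaring chain: 209 → 64 → 190; never reaches −1, so base 3 is a Miller–Rabin witness that 217 is composite.

209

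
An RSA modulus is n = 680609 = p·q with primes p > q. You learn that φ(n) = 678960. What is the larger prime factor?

φ(n) = (p−1)(q−1) = n − (p+q) + 1, so p + q = 680609 − 678960 + 1 = 1650.
p and q are the roots of t² − 1650t + 680609 = 0.
Discriminant: 1650² − 4·680609 = 2722500 − 2722436 = 64; √64 = 8.
q = (1650 − 8)/2 = 821, p = (1650 + 8)/2 = 829.
Check: 821 · 829 = 680609.

829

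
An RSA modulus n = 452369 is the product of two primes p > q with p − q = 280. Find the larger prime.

Since p = q + 280, we have 452369 = q(q + 280), so q² + 280q − 452369 = 0.
Discriminant: 280² + 4·452369 = 78400 + 1809476 = 1887876; √1887876 = 1374.
q = (−280 + 1374)/2 = 547, and p = q + 280 = 827.
Check: 547 · 827 = 452369.

827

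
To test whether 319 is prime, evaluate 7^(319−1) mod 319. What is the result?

53

7^1 ≡ 7 (mod 319)
7^2 ≡ 7^2 = 49 ≡ 49 (mod 319)
7^4 ≡ 49^2 = 2401 ≡ 168 (mod 319)
7^8 ≡ 168^2 = 28224 ≡ 152 (mod 319)
7^16 ≡ 152^2 = 23104 ≡ 136 (mod 319)
7^32 ≡ 136^2 = 18496 ≡ 313 (mod 319)
7^64 ≡ 313^2 = 97969 ≡ 36 (mod 319)
7^128 ≡ 36^2 = 1296 ≡ 20 (mod 319)
7^256 ≡ 20^2 = 400 ≡ 81 (mod 319)
318 = 256 + 32 + 16 + 8 + 4 + 2 in binary powers of 2.
So 7^318 ≡ 81 · 313 · 136 · 152 · 168 · 49 ≡ 53 (mod 319).
Since 53 ≠ 1, base 7 is a Fermat witness: 319 is composite.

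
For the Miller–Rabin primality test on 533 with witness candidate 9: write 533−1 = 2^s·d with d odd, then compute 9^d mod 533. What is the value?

533 − 1 = 532 = 2^2 · 133, so d = 133.
9^1 ≡ 9 (mod 533)
9^2 ≡ 9^2 = 81 ≡ 81 (mod 533)
9^4 ≡ 81^2 = 6561 ≡ 165 (mod 533)
9^8 ≡ 165^2 = 27225 ≡ 42 (mod 533)
9^16 ≡ 42^2 = 1764 ≡ 165 (mod 533)
9^32 ≡ 165^2 = 27225 ≡ 42 (mod 533)
9^64 ≡ 42^2 = 1764 ≡ 165 (mod 533)
9^128 ≡ 165^2 = 27225 ≡ 42 (mod 533)
133 = 128 + 4 + 1 in binary powers of 2.
So 9^133 ≡ 42 · 165 · 9 ≡ 9 (mod 533).
Squaring chain: 9 → 81; never reaches −1, so base 9 is a Miller–Rabin witness that 533 is composite.

9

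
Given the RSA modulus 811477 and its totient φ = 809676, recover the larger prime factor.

φ(n) = (p−1)(q−1) = n − (p+q) + 1, so p + q = 811477 − 809676 + 1 = 1802.
p and q are the roots of t² − 1802t + 811477 = 0.
Discriminant: 1802² − 4·811477 = 3247204 − 3245908 = 1296; √1296 = 36.
q = (1802 − 36)/2 = 883, p = (1802 + 36)/2 = 919.
Check: 883 · 919 = 811477.

919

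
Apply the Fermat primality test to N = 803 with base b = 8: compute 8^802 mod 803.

8^1 ≡ 8 (mod 803)
8^2 ≡ 8^2 = 64 ≡ 64 (mod 803)
8^4 ≡ 64^2 = 4096 ≡ 81 (mod 803)
8^8 ≡ 81^2 = 6561 ≡ 137 (mod 803)
8^16 ≡ 137^2 = 18769 ≡ 300 (mod 803)
8^32 ≡ 300^2 = 90000 ≡ 64 (mod 803)
8^64 ≡ 64^2 = 4096 ≡ 81 (mod 803)
8^128 ≡ 81^2 = 6561 ≡ 137 (mod 803)
8^256 ≡ 137^2 = 18769 ≡ 300 (mod 803)
8^512 ≡ 300^2 = 90000 ≡ 64 (mod 803)
802 = 512 + 256 + 32 + 2 in binary powers of 2.
So 8^802 ≡ 64 · 300 · 64 · 64 ≡ 592 (mod 803).
Since 592 ≠ 1, base 8 is a Fermat witness: 803 is composite.

592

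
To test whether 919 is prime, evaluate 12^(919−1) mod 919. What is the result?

12^1 ≡ 12 (mod 919)
12^2 ≡ 12^2 = 144 ≡ 144 (mod 919)
12^4 ≡ 144^2 = 20736 ≡ 518 (mod 919)
12^8 ≡ 518^2 = 268324 ≡ 895 (mod 919)
12^16 ≡ 895^2 = 801025 ≡ 576 (mod 919)
12^32 ≡ 576^2 = 331776 ≡ 17 (mod 919)
12^64 ≡ 17^2 = 289 ≡ 289 (mod 919)
12^128 ≡ 289^2 = 83521 ≡ 811 (mod 919)
12^256 ≡ 811^2 = 657721 ≡ 636 (mod 919)
12^512 ≡ 636^2 = 404496 ≡ 136 (mod 919)
918 = 512 + 256 + 128 + 16 + 4 + 2 in binary powers of 2.
So 12^918 ≡ 136 · 636 · 811 · 576 · 518 · 144 ≡ 1 (mod 919).
Since the result is 1, base 12 gives no evidence that 919 is composite.

1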